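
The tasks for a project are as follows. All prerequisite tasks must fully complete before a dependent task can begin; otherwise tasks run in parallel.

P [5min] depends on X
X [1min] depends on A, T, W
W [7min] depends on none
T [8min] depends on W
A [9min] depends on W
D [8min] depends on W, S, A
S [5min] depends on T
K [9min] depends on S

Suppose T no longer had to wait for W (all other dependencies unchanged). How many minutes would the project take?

Before: longest chain W→T→S→K = 7+8+5+9 = 29, finish 29.
Without W→T, T's earliest start moves from 7 to 0.
After: W→A→D = 7+9+8 = 24 → 24 minutes.

24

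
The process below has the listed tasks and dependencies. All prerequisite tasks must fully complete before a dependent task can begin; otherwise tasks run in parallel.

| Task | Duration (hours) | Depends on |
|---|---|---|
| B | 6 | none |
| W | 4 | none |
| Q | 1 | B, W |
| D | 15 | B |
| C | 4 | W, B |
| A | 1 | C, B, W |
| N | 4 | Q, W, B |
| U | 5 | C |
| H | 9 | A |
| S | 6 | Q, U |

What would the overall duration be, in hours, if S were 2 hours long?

Baseline: B→C→U→S = 6+4+5+6 = 21 → 21 hours.
Since S is critical, the -4 change carries straight to that chain (now 17 hours).
Now B→D = 6+15 = 21 is longest, so the finish becomes 21 hours.

21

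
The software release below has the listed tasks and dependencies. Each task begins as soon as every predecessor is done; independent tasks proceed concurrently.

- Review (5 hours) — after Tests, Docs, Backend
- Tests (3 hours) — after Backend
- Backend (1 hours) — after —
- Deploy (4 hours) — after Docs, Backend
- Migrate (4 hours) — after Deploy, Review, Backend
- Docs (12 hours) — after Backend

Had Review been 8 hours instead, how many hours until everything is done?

25

Actual critical path: Backend→Docs→Review→Migrate = 1+12+5+4 = 22 ⇒ 22 hours.
Review is on the critical path; changing it to 8 makes that path 25 hours.
That remains the longest chain; total 25 hours.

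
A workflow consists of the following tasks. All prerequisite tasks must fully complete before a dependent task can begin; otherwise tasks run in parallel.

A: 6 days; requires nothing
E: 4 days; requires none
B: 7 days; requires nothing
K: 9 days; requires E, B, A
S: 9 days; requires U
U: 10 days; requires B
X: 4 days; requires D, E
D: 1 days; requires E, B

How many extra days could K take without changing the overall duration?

10

Critical path: B→U→S = 7+10+9 = 26, so the finish is 26 days.
Longest path through K: 16 days (earliest finish 16, latest finish 26).
Float = 26 − 16 = 10.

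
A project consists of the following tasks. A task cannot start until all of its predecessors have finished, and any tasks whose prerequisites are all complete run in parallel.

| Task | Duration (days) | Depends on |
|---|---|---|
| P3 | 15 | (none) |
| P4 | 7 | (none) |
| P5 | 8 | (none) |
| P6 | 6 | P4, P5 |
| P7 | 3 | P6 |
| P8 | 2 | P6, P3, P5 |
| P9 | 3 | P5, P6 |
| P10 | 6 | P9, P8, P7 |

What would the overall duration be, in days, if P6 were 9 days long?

Actual critical path: P5→P6→P7→P10 = 8+6+3+6 = 23 ⇒ 23 days.
P6 is on the critical path; changing it to 9 makes that path 26 days.
That remains the longest chain; total 26 days.

26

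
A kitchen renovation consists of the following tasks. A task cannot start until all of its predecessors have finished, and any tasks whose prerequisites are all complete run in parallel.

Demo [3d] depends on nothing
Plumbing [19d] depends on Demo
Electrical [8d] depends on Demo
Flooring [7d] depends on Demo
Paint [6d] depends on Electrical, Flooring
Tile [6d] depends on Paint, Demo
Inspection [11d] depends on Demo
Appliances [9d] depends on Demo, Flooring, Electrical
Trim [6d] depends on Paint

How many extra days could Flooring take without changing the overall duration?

The longest chain is Demo→Electrical→Paint→Tile = 3+8+6+6 = 23; overall finish 23 days.
Longest path through Flooring: 22 days (earliest finish 10, latest finish 11).
Slack of Flooring = 4 − 3 = 1 day.

1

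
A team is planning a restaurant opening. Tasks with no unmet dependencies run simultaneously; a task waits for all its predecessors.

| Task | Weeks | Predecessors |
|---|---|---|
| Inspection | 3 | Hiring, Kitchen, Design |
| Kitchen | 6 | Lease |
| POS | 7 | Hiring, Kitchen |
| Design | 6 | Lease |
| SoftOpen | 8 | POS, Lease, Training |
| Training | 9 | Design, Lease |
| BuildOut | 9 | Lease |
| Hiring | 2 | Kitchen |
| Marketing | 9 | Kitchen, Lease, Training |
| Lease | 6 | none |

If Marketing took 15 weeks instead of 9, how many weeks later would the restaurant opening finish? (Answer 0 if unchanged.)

As given, the longest chain is Lease→Design→Training→Marketing = 6+6+9+9 = 30, so the finish is 30 weeks.
Marketing lies on that path, so at 15 weeks the path becomes 36 weeks.
The critical path is still Lease→Design→Training→Marketing; finish is now 36 weeks.
Change in finish: 36 − 30 = +6 weeks.

6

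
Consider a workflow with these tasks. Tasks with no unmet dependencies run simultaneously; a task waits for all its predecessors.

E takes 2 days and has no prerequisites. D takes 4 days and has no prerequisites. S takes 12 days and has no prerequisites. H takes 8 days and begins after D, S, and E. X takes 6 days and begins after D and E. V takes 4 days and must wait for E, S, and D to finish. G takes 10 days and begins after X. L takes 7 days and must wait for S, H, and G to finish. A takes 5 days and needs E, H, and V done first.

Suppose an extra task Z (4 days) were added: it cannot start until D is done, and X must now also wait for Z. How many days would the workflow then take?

Originally the workflow takes 27 days.
With Z inserted, X now waits for max(D, E, Z).
New critical path: D→Z→X→G→L = 4+4+6+10+7 = 31 ⇒ 31 days.

31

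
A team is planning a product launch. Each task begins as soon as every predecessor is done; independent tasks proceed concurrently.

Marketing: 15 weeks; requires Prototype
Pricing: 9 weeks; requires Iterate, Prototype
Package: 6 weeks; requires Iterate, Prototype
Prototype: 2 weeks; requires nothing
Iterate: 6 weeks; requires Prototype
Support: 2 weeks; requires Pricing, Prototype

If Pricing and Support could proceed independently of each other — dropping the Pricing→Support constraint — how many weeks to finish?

With the dependency in place, Prototype→Iterate→Pricing→Support = 2+6+9+2 = 19 sets the finish at 19 weeks.
Without Pricing→Support, Support's earliest start moves from 17 to 2.
New critical path: Prototype→Iterate→Pricing = 2+6+9 = 17 ⇒ 17 weeks.

17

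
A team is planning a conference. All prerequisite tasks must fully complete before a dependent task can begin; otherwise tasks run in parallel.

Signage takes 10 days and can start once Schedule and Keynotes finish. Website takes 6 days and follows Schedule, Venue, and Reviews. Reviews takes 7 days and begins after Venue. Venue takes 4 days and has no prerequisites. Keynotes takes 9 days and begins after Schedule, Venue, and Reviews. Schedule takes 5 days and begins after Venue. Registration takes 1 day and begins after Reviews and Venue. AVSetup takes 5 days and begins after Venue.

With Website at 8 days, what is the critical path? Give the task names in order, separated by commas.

Venue, Reviews, Keynotes, Signage

Baseline: Venue→Reviews→Keynotes→Signage = 4+7+9+10 = 30 → 30 days.
Website is off the critical path — its longest chain is 17 days, giving 13 of slack.
That remains the longest chain; total 30 days.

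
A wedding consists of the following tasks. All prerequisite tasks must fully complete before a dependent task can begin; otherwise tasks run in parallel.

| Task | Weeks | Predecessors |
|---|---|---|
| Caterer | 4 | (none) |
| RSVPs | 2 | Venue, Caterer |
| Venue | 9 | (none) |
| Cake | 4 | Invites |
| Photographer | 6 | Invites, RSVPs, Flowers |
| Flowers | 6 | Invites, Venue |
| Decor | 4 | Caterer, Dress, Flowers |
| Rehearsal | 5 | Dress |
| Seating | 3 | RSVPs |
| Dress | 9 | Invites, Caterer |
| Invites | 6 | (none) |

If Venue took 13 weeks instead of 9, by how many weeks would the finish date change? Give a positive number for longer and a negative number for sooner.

4

Baseline: Venue→Flowers→Photographer = 9+6+6 = 21 → 21 weeks.
Venue is on the critical path; changing it to 13 makes that path 25 weeks.
No other chain overtakes it, so the finish is 25 weeks.
Change in finish: 25 − 21 = +4 weeks.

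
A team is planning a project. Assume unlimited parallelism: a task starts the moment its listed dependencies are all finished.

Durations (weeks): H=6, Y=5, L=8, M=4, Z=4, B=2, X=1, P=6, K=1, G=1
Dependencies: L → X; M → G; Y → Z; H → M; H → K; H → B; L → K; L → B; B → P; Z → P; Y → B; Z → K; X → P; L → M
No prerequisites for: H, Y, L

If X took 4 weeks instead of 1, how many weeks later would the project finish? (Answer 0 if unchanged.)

2

Actual critical path: L→B→P = 8+2+6 = 16 ⇒ 16 weeks.
X has 1 week of float (longest path through it is 15).
Now L→X→P = 8+4+6 = 18 is longest, so the finish becomes 18 weeks.
Change in finish: 18 − 16 = +2 weeks.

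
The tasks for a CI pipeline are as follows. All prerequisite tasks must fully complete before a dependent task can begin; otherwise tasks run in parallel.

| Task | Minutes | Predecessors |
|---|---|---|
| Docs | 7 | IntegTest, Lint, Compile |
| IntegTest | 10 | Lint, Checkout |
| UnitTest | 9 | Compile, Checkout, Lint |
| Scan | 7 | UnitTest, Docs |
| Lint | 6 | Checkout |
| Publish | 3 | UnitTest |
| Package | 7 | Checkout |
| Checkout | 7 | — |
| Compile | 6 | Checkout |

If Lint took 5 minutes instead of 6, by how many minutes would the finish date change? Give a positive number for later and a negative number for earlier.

Critical path before the change: Checkout→Lint→IntegTest→Docs→Scan = 7+6+10+7+7 = 37 giving 37 minutes.
Lint lies on that path, so at 5 minutes the path becomes 36 minutes.
The critical path is still Checkout→Lint→IntegTest→Docs→Scan; finish is now 36 minutes.
Change in finish: 36 − 37 = -1 minutes.

-1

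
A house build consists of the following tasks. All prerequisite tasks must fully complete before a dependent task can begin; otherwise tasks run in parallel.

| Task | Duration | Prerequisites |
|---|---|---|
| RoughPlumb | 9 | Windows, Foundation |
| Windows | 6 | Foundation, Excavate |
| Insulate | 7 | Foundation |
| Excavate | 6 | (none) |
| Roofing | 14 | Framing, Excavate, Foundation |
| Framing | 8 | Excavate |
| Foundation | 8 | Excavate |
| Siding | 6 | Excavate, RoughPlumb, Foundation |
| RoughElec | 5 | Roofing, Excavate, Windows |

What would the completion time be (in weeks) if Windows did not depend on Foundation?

33

Original critical path: Excavate→Foundation→Windows→RoughPlumb→Siding = 6+8+6+9+6 = 35 ⇒ 35 weeks.
Without Foundation→Windows, Windows's earliest start moves from 14 to 6.
The longest chain is now Excavate→Foundation→Roofing→RoughElec = 6+8+14+5 = 33, so the house build takes 33 weeks.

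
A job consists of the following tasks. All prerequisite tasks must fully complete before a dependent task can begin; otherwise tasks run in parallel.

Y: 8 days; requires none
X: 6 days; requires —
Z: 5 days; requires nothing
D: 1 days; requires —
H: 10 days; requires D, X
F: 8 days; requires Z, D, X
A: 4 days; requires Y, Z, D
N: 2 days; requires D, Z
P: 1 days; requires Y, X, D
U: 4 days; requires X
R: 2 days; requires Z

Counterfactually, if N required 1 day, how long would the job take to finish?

The binding path is X→H = 6+10 = 16; finish at 16 days.
N has 9 days of float (longest path through it is 7).
That remains the longest chain; total 16 days.

16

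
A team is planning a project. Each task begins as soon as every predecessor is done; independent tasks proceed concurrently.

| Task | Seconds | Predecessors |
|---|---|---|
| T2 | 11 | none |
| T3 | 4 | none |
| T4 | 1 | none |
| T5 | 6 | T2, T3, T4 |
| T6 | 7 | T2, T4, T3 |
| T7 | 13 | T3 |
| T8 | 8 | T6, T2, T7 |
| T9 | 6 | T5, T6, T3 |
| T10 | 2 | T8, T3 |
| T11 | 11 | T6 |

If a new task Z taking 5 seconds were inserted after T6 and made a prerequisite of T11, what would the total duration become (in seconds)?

34

Originally the plan takes 29 seconds.
With Z inserted, T11 now waits for max(T6, Z).
New critical path: T2→T6→Z→T11 = 11+7+5+11 = 34 ⇒ 34 seconds.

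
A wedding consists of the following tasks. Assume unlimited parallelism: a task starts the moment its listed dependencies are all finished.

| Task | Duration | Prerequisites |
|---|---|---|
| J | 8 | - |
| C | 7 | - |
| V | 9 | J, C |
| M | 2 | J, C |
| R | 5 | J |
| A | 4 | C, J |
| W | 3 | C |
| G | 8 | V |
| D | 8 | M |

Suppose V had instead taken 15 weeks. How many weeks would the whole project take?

Baseline: J→V→G = 8+9+8 = 25 → 25 weeks.
V lies on that path, so at 15 weeks the path becomes 31 weeks.
That remains the longest chain; total 31 weeks.

31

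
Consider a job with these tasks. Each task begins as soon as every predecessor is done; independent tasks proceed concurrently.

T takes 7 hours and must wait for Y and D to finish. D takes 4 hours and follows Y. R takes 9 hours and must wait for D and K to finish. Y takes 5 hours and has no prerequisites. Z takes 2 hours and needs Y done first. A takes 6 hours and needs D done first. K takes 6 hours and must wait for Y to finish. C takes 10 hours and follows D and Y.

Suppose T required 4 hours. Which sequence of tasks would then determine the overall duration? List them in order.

Y, K, R

As given, the longest chain is Y→K→R = 5+6+9 = 20, so the finish is 20 hours.
The longest path through T is only 16 hours, so T has float 4.
The critical path is still Y→K→R; finish is now 20 hours.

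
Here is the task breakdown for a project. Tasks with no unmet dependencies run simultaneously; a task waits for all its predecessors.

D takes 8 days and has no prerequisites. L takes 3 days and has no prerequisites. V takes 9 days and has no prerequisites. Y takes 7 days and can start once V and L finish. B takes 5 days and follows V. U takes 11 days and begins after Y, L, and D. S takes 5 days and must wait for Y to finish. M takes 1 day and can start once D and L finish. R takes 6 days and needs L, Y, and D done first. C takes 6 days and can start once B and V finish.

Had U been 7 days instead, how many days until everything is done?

Critical path before the change: V→Y→U = 9+7+11 = 27 giving 27 days.
Since U is critical, the -4 change carries straight to that chain (now 23 days).
The critical path is still V→Y→U; finish is now 23 days.

23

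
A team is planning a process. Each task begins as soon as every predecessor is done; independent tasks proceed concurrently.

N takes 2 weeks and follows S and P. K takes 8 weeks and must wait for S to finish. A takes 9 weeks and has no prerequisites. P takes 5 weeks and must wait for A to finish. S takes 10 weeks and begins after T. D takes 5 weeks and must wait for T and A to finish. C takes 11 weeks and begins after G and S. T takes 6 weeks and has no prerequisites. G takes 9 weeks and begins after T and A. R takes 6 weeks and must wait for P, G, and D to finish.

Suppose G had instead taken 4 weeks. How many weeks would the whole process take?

27

The binding path is A→G→C = 9+9+11 = 29; finish at 29 weeks.
Since G is critical, the -5 change carries straight to that chain (now 24 weeks).
Now T→S→C = 6+10+11 = 27 is longest, so the finish becomes 27 weeks.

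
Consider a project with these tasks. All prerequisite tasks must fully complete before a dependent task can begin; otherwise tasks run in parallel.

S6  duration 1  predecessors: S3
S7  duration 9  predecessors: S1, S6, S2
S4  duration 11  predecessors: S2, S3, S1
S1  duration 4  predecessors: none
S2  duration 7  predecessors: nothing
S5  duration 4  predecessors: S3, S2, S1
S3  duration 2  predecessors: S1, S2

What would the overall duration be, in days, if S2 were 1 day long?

17

Actual critical path: S2→S3→S4 = 7+2+11 = 20 ⇒ 20 days.
S2 is on the critical path; changing it to 1 makes that path 14 days.
Now S1→S3→S4 = 4+2+11 = 17 is longest, so the finish becomes 17 days.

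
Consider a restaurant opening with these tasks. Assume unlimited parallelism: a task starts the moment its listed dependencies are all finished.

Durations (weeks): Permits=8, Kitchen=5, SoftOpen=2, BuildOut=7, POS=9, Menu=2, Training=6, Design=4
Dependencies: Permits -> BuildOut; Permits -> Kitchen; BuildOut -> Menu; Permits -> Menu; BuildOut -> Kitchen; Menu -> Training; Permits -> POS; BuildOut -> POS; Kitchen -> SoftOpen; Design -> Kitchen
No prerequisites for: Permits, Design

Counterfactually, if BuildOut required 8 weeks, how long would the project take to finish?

Baseline: Permits→BuildOut→POS = 8+7+9 = 24 → 24 weeks.
Since BuildOut is critical, the +1 change carries straight to that chain (now 25 weeks).
The critical path is still Permits→BuildOut→POS; finish is now 25 weeks.

25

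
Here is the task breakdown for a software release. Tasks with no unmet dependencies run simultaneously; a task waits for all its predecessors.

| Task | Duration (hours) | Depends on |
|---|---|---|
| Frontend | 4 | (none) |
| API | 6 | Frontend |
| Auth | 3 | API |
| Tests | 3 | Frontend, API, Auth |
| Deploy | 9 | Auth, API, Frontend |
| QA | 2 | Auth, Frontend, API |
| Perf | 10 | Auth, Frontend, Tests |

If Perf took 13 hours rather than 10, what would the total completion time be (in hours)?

Baseline: Frontend→API→Auth→Tests→Perf = 4+6+3+3+10 = 26 → 26 hours.
Since Perf is critical, the +3 change carries straight to that chain (now 29 hours).
The critical path is still Frontend→API→Auth→Tests→Perf; finish is now 29 hours.

29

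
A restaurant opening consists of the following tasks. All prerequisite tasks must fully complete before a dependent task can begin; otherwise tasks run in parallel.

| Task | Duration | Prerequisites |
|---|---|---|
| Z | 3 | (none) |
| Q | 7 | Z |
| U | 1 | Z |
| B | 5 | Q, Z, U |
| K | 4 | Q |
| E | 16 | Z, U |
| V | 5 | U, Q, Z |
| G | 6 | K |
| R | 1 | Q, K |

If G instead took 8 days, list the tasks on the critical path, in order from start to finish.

The binding path is Z→Q→K→G = 3+7+4+6 = 20; finish at 20 days.
G is on the critical path; changing it to 8 makes that path 22 days.
The critical path is still Z→Q→K→G; finish is now 22 days.

Z, Q, K, G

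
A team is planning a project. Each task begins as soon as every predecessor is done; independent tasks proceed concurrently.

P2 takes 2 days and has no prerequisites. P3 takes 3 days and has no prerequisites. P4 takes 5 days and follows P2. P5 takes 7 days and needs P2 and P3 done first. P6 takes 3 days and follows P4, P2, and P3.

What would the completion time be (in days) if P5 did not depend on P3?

With the dependency in place, P2→P4→P6 = 2+5+3 = 10 sets the finish at 10 days.
Without P3→P5, P5's earliest start moves from 3 to 2.
After: P2→P4→P6 = 2+5+3 = 10 → 10 days.

10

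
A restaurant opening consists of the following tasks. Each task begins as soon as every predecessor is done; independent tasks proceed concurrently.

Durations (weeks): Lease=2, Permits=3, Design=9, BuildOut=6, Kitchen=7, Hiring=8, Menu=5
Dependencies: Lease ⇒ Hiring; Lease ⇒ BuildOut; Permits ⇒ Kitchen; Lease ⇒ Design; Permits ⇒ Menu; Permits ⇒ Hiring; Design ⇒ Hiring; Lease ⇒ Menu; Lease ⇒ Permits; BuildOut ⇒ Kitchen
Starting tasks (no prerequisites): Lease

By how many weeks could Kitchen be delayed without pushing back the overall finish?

The longest chain is Lease→Design→Hiring = 2+9+8 = 19; overall finish 19 weeks.
The longest chain containing Kitchen totals 15 weeks.
Slack of Kitchen = 12 − 8 = 4 weeks.

4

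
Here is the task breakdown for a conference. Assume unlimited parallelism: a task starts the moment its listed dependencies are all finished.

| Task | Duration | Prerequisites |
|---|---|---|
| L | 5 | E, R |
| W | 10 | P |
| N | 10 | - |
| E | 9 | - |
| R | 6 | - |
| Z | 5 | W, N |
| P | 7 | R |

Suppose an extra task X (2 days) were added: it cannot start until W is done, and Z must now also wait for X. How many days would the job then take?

30

Originally the job takes 28 days.
With X inserted, Z now waits for max(W, N, X).
New critical path: R→P→W→X→Z = 6+7+10+2+5 = 30 ⇒ 30 days.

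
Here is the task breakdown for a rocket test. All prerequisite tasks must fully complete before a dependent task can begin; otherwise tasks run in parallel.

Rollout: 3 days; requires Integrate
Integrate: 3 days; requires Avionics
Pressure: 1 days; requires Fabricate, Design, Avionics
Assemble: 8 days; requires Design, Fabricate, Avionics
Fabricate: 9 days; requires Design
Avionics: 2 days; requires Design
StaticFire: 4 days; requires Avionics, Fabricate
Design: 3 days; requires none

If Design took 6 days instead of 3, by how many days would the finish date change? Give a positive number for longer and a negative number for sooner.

Critical path before the change: Design→Fabricate→Assemble = 3+9+8 = 20 giving 20 days.
Design is on the critical path; changing it to 6 makes that path 23 days.
No other chain overtakes it, so the finish is 23 days.
Change in finish: 23 − 20 = +3 days.

3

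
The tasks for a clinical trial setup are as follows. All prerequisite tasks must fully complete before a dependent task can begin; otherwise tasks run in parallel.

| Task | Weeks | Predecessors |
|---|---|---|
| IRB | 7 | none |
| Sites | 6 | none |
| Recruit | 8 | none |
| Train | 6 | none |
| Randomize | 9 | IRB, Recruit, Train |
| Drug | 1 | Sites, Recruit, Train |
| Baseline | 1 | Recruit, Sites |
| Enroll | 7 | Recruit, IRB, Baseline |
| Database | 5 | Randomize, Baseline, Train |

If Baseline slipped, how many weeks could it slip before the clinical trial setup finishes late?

6

Recruit→Randomize→Database = 8+9+5 = 22 sets the makespan at 22 weeks.
The longest chain containing Baseline totals 16 weeks.
Float = 22 − 16 = 6.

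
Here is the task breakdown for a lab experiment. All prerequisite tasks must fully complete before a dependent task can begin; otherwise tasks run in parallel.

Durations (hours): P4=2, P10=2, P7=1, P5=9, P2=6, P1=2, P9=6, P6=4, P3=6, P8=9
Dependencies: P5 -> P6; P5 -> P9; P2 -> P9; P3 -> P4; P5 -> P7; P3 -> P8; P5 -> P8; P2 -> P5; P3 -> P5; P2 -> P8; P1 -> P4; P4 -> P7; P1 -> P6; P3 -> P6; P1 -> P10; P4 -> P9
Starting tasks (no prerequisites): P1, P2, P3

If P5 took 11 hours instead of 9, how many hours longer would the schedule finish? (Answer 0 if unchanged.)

Critical path before the change: P2→P5→P8 = 6+9+9 = 24 giving 24 hours.
P5 is on the critical path; changing it to 11 makes that path 26 hours.
That remains the longest chain; total 26 hours.
Change in finish: 26 − 24 = +2 hours.

2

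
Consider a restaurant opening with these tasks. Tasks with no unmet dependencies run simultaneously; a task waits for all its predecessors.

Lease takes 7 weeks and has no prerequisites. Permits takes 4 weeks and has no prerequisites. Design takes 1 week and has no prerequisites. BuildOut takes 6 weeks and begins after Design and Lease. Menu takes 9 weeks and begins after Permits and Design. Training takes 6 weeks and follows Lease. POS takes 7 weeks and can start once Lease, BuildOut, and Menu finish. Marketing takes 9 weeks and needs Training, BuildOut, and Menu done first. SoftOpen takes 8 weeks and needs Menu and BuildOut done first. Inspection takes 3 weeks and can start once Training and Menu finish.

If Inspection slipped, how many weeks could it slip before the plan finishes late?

Lease→BuildOut→Marketing = 7+6+9 = 22 sets the makespan at 22 weeks.
The longest chain containing Inspection totals 16 weeks.
Slack of Inspection = 19 − 13 = 6 weeks.

6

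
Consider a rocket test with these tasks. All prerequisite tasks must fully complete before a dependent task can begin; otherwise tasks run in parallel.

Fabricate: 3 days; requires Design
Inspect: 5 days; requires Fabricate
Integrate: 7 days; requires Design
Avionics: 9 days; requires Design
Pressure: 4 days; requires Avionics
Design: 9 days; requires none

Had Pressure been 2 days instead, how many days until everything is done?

As given, the longest chain is Design→Avionics→Pressure = 9+9+4 = 22, so the finish is 22 days.
Since Pressure is critical, the -2 change carries straight to that chain (now 20 days).
That remains the longest chain; total 20 days.

20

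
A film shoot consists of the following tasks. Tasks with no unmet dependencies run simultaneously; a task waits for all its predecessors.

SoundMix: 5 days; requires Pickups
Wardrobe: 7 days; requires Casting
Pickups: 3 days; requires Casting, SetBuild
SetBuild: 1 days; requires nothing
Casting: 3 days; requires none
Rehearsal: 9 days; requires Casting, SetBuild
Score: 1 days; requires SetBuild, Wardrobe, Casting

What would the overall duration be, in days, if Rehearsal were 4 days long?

Critical path before the change: Casting→Rehearsal = 3+9 = 12 giving 12 days.
Since Rehearsal is critical, the -5 change carries straight to that chain (now 7 days).
New critical path: Casting→Wardrobe→Score = 3+7+1 = 11 ⇒ 11 days.

11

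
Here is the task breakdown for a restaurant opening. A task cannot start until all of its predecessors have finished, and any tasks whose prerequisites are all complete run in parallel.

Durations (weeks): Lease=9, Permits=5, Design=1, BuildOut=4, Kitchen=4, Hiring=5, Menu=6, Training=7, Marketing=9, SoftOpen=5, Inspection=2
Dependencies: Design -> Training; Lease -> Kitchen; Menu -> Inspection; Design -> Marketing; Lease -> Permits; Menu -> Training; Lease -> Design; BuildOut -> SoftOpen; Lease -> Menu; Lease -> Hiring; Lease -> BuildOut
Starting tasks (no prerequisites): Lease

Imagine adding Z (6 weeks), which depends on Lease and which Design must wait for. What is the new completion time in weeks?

Originally the restaurant opening takes 22 weeks.
With Z inserted, Design now waits for max(Lease, Z).
New critical path: Lease→Z→Design→Marketing = 9+6+1+9 = 25 ⇒ 25 weeks.

25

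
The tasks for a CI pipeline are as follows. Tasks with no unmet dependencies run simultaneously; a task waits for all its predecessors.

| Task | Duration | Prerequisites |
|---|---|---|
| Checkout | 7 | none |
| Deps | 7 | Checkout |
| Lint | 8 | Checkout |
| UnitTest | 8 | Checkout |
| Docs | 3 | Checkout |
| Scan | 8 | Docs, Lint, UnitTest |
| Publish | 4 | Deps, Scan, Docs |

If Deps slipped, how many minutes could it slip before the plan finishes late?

Checkout→Lint→Scan→Publish = 7+8+8+4 = 27 sets the makespan at 27 minutes.
The longest chain containing Deps totals 18 minutes.
Slack of Deps = 16 − 7 = 9 minutes.

9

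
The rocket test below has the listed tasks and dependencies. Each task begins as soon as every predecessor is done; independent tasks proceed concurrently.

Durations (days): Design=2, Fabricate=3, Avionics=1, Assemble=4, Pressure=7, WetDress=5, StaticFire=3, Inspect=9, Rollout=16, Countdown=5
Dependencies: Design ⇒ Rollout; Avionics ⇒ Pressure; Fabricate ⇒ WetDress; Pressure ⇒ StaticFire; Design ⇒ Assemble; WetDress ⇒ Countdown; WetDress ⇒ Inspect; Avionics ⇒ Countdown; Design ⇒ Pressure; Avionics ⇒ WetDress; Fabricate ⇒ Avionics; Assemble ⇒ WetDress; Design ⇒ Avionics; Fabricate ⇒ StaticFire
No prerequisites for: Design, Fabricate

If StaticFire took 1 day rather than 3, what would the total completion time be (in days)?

20

Actual critical path: Design→Assemble→WetDress→Inspect = 2+4+5+9 = 20 ⇒ 20 days.
The longest path through StaticFire is only 14 days, so StaticFire has float 6.
The critical path is still Design→Assemble→WetDress→Inspect; finish is now 20 days.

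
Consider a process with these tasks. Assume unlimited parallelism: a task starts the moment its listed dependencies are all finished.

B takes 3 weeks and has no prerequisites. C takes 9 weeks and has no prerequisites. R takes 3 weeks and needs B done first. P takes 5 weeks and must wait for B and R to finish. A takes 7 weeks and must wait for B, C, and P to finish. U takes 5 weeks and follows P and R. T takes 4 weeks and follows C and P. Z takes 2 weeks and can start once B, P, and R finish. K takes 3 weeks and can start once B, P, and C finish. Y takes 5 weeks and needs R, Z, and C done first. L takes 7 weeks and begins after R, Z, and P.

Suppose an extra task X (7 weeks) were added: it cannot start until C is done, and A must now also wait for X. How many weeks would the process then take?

Originally the process takes 20 weeks.
With X inserted, A now waits for max(B, C, P, X).
New critical path: C→X→A = 9+7+7 = 23 ⇒ 23 weeks.

23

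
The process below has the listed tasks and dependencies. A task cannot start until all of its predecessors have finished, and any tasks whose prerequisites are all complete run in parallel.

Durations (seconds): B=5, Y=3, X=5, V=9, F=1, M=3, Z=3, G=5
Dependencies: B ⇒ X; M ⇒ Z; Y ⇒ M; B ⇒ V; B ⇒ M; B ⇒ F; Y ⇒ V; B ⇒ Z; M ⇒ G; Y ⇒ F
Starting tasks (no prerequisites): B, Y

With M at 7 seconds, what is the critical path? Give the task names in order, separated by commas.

B, M, G

Critical path before the change: B→V = 5+9 = 14 giving 14 seconds.
M is off the critical path — its longest chain is 13 seconds, giving 1 of slack.
Now B→M→G = 5+7+5 = 17 is longest, so the finish becomes 17 seconds.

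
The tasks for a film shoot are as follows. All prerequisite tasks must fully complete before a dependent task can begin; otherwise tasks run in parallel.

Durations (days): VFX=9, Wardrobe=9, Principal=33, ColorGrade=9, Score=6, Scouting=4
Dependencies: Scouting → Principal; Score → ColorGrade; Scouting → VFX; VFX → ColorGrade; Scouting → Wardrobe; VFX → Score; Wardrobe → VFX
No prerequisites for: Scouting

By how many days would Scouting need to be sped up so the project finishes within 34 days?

Current finish: 37 days; target: 34.
Scouting is on every critical path, so each day cut from Scouting cuts the finish by one (this holds down to a finish of 34).
Need 37 − 34 = 3 days off Scouting → Scouting becomes 1 day, finish becomes 34.

3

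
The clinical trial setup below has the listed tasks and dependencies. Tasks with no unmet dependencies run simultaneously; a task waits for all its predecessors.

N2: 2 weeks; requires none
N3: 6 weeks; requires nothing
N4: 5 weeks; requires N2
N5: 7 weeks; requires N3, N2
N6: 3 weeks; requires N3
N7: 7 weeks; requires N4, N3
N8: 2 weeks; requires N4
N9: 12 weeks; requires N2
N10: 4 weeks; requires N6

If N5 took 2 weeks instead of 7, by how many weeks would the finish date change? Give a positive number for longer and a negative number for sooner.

Baseline: N2→N4→N7 = 2+5+7 = 14 → 14 weeks.
The longest path through N5 is only 13 weeks, so N5 has float 1.
No other chain overtakes it, so the finish is 14 weeks.
Change in finish: 14 − 14 = +0 weeks.

0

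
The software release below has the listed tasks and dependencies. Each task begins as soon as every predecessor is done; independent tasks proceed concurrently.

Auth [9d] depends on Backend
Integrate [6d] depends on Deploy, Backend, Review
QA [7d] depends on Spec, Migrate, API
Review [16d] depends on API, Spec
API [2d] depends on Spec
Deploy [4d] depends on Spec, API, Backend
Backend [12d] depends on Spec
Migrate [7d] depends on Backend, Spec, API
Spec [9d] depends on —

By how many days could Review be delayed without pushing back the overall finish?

Spec→Backend→Migrate→QA = 9+12+7+7 = 35 sets the makespan at 35 days.
Review finishes as early as 27 and must finish by 29.
Slack of Review = 13 − 11 = 2 days.

2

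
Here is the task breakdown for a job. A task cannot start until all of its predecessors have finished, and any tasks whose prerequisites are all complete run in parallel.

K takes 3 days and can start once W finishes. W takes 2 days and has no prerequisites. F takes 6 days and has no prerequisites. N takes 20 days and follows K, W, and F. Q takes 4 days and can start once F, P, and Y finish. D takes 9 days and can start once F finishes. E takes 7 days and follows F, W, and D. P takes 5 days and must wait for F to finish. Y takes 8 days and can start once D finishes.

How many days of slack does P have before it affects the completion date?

12

Critical path: F→D→Y→Q = 6+9+8+4 = 27, so the finish is 27 days.
P finishes as early as 11 and must finish by 23.
So P can slip 23 − 11 = 12 days.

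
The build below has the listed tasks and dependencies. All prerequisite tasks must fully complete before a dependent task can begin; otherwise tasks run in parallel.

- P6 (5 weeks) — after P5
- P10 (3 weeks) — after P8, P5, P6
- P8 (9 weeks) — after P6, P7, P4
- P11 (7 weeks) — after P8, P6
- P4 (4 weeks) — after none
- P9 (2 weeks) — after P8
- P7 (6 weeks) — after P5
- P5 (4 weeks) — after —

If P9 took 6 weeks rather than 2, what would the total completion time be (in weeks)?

26

Critical path before the change: P5→P7→P8→P11 = 4+6+9+7 = 26 giving 26 weeks.
The longest path through P9 is only 21 weeks, so P9 has float 5.
That remains the longest chain; total 26 weeks.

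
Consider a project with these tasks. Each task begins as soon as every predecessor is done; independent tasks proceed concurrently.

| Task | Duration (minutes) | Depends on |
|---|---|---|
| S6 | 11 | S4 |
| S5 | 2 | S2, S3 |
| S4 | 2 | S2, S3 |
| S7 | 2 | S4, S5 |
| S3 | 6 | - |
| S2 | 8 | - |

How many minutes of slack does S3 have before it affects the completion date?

The longest chain is S2→S4→S6 = 8+2+11 = 21; overall finish 21 minutes.
The longest chain containing S3 totals 19 minutes.
So S3 can slip 8 − 6 = 2 minutes.

2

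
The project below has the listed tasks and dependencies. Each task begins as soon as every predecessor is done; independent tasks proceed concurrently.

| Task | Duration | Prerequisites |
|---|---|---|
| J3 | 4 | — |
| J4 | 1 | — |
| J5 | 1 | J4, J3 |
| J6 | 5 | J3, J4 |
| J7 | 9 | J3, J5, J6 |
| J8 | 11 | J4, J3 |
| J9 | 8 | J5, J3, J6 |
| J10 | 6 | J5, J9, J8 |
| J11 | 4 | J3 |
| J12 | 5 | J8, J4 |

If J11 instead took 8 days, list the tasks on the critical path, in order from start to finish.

J3, J6, J9, J10

The binding path is J3→J6→J9→J10 = 4+5+8+6 = 23; finish at 23 days.
J11 is off the critical path — its longest chain is 8 days, giving 15 of slack.
The critical path is still J3→J6→J9→J10; finish is now 23 days.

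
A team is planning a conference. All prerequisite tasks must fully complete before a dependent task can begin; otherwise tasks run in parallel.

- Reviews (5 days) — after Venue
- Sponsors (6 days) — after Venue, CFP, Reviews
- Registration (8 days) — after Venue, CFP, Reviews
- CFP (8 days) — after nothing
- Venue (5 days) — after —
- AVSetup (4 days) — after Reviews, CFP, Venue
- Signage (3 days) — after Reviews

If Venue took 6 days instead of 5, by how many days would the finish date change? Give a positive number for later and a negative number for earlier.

Baseline: Venue→Reviews→Registration = 5+5+8 = 18 → 18 days.
Venue is on the critical path; changing it to 6 makes that path 19 days.
The critical path is still Venue→Reviews→Registration; finish is now 19 days.
Change in finish: 19 − 18 = +1 days.

1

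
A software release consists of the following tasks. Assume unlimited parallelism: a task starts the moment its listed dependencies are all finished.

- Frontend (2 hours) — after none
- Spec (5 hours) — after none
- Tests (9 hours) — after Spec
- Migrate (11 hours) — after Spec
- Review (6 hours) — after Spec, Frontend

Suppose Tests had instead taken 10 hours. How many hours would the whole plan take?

16

Critical path before the change: Spec→Migrate = 5+11 = 16 giving 16 hours.
Tests is off the critical path — its longest chain is 14 hours, giving 2 of slack.
The critical path is still Spec→Migrate; finish is now 16 hours.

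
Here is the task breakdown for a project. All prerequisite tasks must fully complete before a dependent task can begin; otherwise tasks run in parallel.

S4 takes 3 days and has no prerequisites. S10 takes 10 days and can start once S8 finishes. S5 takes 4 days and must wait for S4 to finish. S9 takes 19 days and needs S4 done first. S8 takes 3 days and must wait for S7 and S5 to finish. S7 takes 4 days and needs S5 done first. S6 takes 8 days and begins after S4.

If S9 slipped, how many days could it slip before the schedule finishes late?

2

S4→S5→S7→S8→S10 = 3+4+4+3+10 = 24 sets the makespan at 24 days.
S9 finishes as early as 22 and must finish by 24.
Slack of S9 = 5 − 3 = 2 days.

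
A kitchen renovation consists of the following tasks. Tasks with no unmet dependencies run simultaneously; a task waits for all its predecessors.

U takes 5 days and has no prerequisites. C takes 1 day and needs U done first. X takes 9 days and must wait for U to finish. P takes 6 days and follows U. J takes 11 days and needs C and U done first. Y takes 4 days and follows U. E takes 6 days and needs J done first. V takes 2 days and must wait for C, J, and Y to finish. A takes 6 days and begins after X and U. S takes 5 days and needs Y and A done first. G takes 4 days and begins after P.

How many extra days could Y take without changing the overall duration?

The longest chain is U→X→A→S = 5+9+6+5 = 25; overall finish 25 days.
Y finishes as early as 9 and must finish by 20.
Slack of Y = 16 − 5 = 11 days.

11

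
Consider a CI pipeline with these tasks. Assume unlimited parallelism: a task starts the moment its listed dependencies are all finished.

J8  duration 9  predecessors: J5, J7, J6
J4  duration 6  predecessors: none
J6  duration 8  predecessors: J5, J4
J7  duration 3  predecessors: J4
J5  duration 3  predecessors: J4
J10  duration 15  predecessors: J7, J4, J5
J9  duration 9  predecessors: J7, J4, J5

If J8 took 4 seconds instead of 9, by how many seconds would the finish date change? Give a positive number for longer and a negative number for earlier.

As given, the longest chain is J4→J5→J6→J8 = 6+3+8+9 = 26, so the finish is 26 seconds.
J8 lies on that path, so at 4 seconds the path becomes 21 seconds.
New critical path: J4→J5→J10 = 6+3+15 = 24 ⇒ 24 seconds.
Change in finish: 24 − 26 = -2 seconds.

-2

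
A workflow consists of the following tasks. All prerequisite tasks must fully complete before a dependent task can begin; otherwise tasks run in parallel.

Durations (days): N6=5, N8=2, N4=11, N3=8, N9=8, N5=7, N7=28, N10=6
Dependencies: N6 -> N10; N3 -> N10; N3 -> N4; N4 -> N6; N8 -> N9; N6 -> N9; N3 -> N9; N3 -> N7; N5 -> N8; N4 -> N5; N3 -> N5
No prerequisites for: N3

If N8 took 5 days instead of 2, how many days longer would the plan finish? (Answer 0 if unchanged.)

Actual critical path: N3→N4→N5→N8→N9 = 8+11+7+2+8 = 36 ⇒ 36 days.
N8 lies on that path, so at 5 days the path becomes 39 days.
The critical path is still N3→N4→N5→N8→N9; finish is now 39 days.
Change in finish: 39 − 36 = +3 days.

3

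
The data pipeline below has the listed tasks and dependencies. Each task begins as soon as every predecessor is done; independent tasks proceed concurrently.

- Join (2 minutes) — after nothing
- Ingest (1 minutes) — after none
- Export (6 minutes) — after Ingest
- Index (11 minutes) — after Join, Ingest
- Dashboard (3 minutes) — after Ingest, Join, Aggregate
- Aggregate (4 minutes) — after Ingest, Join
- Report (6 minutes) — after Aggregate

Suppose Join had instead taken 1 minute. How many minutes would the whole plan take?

12

Critical path before the change: Join→Index = 2+11 = 13 giving 13 minutes.
Join lies on that path, so at 1 minute the path becomes 12 minutes.
New critical path: Ingest→Index = 1+11 = 12 ⇒ 12 minutes.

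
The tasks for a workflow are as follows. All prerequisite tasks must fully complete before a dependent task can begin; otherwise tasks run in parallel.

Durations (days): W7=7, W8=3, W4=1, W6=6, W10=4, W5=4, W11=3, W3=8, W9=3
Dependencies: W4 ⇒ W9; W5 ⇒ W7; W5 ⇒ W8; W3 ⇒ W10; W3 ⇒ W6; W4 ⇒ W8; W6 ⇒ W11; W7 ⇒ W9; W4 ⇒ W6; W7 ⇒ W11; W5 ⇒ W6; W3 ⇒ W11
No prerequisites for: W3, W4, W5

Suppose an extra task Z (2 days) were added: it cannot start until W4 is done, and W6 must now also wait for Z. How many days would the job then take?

Originally the job takes 17 days.
With Z inserted, W6 now waits for max(W5, W3, W4, Z).
New critical path: W3→W6→W11 = 8+6+3 = 17 ⇒ 17 days.

17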